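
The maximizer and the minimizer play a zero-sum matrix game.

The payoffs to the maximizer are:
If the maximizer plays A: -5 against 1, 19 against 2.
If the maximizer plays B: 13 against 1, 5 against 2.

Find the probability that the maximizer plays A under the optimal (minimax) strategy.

Row minima are -5 and 5, so the maximizer's maximin is 5; column maxima are 13 and 19, so the minimizer's minimax is 13. These differ, so the equilibrium is in mixed strategies.
Let the maximizer play A with probability p. The minimizer is indifferent when −5p + 13(1−p) = 19p + 5(1−p), giving p = 1/4.

1/4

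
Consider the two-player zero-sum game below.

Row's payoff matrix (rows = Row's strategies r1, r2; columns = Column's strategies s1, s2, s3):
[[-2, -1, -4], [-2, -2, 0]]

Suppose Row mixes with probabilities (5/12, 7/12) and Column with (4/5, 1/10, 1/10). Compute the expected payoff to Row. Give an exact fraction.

Against (4/5, 1/10, 1/10), each row's expected payoff is r1: -21/10; r2: -9/5.
Taking the (5/12, 7/12)-weighted average: (5/12)·(-21/10) + (7/12)·(-9/5) = -77/40.

-77/40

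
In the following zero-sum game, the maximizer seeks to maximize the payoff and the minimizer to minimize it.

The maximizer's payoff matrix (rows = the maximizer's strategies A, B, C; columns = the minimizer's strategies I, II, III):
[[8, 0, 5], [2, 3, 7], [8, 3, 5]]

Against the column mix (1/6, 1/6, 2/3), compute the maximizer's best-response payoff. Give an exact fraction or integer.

A: (8)·(1/6) + (0)·(1/6) + (5)·(2/3) = 14/3.
B: (2)·(1/6) + (3)·(1/6) + (7)·(2/3) = 11/2.
C: (8)·(1/6) + (3)·(1/6) + (5)·(2/3) = 31/6.
The best pure response is B with expected payoff 11/2.

11/2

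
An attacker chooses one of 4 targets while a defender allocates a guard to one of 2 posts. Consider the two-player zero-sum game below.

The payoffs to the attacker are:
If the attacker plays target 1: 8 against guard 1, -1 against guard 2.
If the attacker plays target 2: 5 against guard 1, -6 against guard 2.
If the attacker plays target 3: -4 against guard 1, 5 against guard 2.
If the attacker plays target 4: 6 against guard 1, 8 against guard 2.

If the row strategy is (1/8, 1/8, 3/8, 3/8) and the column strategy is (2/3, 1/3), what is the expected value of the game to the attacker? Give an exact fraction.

Against (2/3, 1/3), each row's expected payoff is target 1: 5; target 2: 4/3; target 3: -1; target 4: 20/3.
Taking the (1/8, 1/8, 3/8, 3/8)-weighted average: (1/8)·(5) + (1/8)·(4/3) + (3/8)·(-1) + (3/8)·(20/3) = 35/12.

35/12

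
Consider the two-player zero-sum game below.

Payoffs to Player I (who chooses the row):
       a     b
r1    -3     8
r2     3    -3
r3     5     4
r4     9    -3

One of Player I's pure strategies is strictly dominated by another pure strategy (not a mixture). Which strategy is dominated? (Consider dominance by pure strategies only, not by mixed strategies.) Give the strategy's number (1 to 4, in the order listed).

2

Compare r2 with r3: 5 > 3, 4 > -3.
So r3 strictly dominates r2 for Player I; r2 is strictly dominated.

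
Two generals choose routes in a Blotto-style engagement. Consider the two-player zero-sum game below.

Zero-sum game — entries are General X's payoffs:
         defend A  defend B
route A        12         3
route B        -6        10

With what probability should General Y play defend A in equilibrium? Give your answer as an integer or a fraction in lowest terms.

7/25

Row minima are 3 and -6, so General X's maximin is 3; column maxima are 12 and 10, so General Y's minimax is 10. These differ, so the equilibrium is in mixed strategies.
Let General Y play defend A with probability q. General X is indifferent when 12q + 3(1−q) = −6q + 10(1−q), giving q = 7/25.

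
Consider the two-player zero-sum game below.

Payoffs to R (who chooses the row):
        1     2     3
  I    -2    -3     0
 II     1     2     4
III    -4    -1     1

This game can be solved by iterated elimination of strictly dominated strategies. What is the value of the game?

1

Column 3 is strictly dominated by 1 for C (-2<0, 1<4, -4<1); eliminate 3.
Row I is strictly dominated by row II (1>-2, 2>-3); eliminate I.
Column 2 is strictly dominated by 1 for C (1<2, -4<-1); eliminate 2.
Row III is strictly dominated by row II (1>-4); eliminate III.
Only (II, 1) remains, with payoff 1.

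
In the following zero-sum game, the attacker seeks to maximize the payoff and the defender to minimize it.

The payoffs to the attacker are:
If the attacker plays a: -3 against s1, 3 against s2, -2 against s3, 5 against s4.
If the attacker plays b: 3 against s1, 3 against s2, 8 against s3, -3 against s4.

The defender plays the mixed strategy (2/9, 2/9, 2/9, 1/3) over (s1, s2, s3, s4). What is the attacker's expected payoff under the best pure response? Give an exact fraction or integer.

a: (-3)·(2/9) + (3)·(2/9) + (-2)·(2/9) + (5)·(1/3) = 11/9.
b: (3)·(2/9) + (3)·(2/9) + (8)·(2/9) + (-3)·(1/3) = 19/9.
The best pure response is b with expected payoff 19/9.

19/9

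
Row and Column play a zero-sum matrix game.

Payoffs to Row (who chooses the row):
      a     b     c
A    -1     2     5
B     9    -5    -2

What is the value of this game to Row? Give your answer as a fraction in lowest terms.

Column c is strictly dominated by b for Column (it gives Row more in every row).
The remaining 2×2 game on (A, B) × (a, b) has no saddle point. Let Row play A with probability p; indifference gives −p + 9(1−p) = 2p − 5(1−p), so p = 14/17.
Similarly Column's optimal q on a is 7/17, and the value is -1·(7/17) + (2)·(10/17) = 13/17.

13/17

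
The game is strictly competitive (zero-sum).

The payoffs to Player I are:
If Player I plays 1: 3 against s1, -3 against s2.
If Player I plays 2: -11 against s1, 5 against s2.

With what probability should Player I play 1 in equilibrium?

Row minima are -3 and -11, so Player I's maximin is -3; column maxima are 3 and 5, so Player II's minimax is 3. These differ, so the equilibrium is in mixed strategies.
Let Player I play 1 with probability p. Player II is indifferent when 3p − 11(1−p) = −3p + 5(1−p), giving p = 8/11.

8/11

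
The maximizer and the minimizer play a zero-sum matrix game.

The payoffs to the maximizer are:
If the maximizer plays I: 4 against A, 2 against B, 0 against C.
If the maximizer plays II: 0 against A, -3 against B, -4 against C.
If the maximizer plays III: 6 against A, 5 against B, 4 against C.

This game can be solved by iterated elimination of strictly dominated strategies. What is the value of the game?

4

Column A is strictly dominated by B for the minimizer (2<4, -3<0, 5<6); eliminate A.
Column B is strictly dominated by C for the minimizer (0<2, -4<-3, 4<5); eliminate B.
Row II is strictly dominated by row I (0>-4); eliminate II.
Row I is strictly dominated by row III (4>0); eliminate I.
Only (III, C) remains, with payoff 4.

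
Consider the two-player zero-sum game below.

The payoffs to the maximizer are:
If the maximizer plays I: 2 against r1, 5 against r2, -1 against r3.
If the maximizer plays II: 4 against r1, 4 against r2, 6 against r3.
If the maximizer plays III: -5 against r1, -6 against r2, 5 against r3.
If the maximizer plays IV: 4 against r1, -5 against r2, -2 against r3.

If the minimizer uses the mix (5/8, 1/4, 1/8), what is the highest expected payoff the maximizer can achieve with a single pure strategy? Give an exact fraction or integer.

I: (2)·(5/8) + (5)·(1/4) + (-1)·(1/8) = 19/8.
II: (4)·(5/8) + (4)·(1/4) + (6)·(1/8) = 17/4.
III: (-5)·(5/8) + (-6)·(1/4) + (5)·(1/8) = -4.
IV: (4)·(5/8) + (-5)·(1/4) + (-2)·(1/8) = 1.
The best pure response is II with expected payoff 17/4.

17/4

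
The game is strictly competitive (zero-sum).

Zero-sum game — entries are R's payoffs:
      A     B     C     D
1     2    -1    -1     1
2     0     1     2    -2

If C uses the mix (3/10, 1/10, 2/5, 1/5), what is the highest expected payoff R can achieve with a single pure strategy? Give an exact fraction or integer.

1: (2)·(3/10) + (-1)·(1/10) + (-1)·(2/5) + (1)·(1/5) = 3/10.
2: (0)·(3/10) + (1)·(1/10) + (2)·(2/5) + (-2)·(1/5) = 1/2.
The best pure response is 2 with expected payoff 1/2.

1/2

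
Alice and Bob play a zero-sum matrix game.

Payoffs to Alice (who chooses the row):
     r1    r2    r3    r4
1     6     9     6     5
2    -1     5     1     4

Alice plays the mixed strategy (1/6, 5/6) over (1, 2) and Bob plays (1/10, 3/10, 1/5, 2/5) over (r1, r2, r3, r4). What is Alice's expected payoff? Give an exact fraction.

15/4

Against (1/10, 3/10, 1/5, 2/5), each row's expected payoff is 1: 13/2; 2: 16/5.
Taking the (1/6, 5/6)-weighted average: (1/6)·(13/2) + (5/6)·(16/5) = 15/4.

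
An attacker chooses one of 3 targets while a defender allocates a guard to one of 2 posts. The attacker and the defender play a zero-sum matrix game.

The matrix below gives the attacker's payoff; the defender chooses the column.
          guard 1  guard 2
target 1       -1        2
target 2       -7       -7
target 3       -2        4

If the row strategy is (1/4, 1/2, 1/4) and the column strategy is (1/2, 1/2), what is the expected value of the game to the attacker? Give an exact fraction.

Against (1/2, 1/2), each row's expected payoff is target 1: 1/2; target 2: -7; target 3: 1.
Taking the (1/4, 1/2, 1/4)-weighted average: (1/4)·(1/2) + (1/2)·(-7) + (1/4)·(1) = -25/8.

-25/8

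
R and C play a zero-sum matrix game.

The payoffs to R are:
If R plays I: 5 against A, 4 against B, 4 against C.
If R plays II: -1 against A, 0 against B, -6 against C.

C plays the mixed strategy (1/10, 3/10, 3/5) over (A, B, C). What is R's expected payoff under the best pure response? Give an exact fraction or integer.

41/10

I: (5)·(1/10) + (4)·(3/10) + (4)·(3/5) = 41/10.
II: (-1)·(1/10) + (0)·(3/10) + (-6)·(3/5) = -37/10.
The best pure response is I with expected payoff 41/10.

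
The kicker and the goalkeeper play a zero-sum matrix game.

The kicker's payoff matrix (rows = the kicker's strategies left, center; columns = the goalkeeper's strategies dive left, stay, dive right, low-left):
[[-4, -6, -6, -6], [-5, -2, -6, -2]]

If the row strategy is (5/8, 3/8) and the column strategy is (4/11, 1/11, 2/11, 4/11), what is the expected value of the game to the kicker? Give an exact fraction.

-52/11

Against (4/11, 1/11, 2/11, 4/11), each row's expected payoff is left: -58/11; center: -42/11.
Taking the (5/8, 3/8)-weighted average: (5/8)·(-58/11) + (3/8)·(-42/11) = -52/11.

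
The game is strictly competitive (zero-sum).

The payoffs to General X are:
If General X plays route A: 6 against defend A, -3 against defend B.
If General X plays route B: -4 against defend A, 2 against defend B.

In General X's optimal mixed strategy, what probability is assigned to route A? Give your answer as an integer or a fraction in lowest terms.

Row minima are -3 and -4, so General X's maximin is -3; column maxima are 6 and 2, so General Y's minimax is 2. These differ, so the equilibrium is in mixed strategies.
Let General X play route A with probability p. General Y is indifferent when 6p − 4(1−p) = −3p + 2(1−p), giving p = 2/5.

2/5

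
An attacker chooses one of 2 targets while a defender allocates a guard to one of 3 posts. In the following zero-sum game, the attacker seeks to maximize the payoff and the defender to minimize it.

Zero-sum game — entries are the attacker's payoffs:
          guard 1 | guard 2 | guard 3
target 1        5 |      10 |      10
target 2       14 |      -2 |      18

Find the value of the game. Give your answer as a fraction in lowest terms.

Column guard 3 is strictly dominated by guard 1 for the defender (it gives the attacker more in every row).
The remaining 2×2 game on (target 1, target 2) × (guard 1, guard 2) has no saddle point. Let the attacker play target 1 with probability p; indifference gives 5p + 14(1−p) = 10p − 2(1−p), so p = 16/21.
Similarly the defender's optimal q on guard 1 is 4/7, and the value is 5·(4/7) + (10)·(3/7) = 50/7.

50/7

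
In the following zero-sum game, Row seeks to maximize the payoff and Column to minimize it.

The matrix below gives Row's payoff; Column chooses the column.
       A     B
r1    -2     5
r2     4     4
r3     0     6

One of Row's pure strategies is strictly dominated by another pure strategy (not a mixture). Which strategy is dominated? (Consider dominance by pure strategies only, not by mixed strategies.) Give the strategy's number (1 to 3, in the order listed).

1

Compare r1 with r3: 0 > -2, 6 > 5.
So r3 strictly dominates r1 for Row; r1 is strictly dominated.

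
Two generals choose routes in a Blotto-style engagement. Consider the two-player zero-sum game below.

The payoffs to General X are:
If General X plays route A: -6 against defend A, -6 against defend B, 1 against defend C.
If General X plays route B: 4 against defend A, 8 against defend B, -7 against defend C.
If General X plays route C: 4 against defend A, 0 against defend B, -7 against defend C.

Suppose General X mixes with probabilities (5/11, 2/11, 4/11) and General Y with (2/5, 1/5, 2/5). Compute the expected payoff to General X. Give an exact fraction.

-20/11

Against (2/5, 1/5, 2/5), each row's expected payoff is route A: -16/5; route B: 2/5; route C: -6/5.
Taking the (5/11, 2/11, 4/11)-weighted average: (5/11)·(-16/5) + (2/11)·(2/5) + (4/11)·(-6/5) = -20/11.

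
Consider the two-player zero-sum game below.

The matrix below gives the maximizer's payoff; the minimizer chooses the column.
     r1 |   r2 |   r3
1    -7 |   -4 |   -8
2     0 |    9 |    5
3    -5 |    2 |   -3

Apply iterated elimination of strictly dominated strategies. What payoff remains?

0

Column r2 is strictly dominated by r1 for the minimizer (-7<-4, 0<9, -5<2); eliminate r2.
Row 1 is strictly dominated by row 2 (0>-7, 5>-8); eliminate 1.
Row 3 is strictly dominated by row 2 (0>-5, 5>-3); eliminate 3.
Column r3 is strictly dominated by r1 for the minimizer (0<5); eliminate r3.
Only (2, r1) remains, with payoff 0.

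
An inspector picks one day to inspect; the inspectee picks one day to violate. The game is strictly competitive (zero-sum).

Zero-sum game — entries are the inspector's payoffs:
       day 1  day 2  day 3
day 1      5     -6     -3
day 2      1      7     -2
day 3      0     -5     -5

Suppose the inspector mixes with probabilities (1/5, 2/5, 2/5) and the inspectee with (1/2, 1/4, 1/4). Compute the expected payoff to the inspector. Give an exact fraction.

Against (1/2, 1/4, 1/4), each row's expected payoff is day 1: 1/4; day 2: 7/4; day 3: -5/2.
Taking the (1/5, 2/5, 2/5)-weighted average: (1/5)·(1/4) + (2/5)·(7/4) + (2/5)·(-5/2) = -1/4.

-1/4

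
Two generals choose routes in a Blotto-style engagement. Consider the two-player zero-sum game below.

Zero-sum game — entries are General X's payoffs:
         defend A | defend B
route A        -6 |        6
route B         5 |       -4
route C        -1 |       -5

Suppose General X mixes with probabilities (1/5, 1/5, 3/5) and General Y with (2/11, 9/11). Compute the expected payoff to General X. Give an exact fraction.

-25/11

Against (2/11, 9/11), each row's expected payoff is route A: 42/11; route B: -26/11; route C: -47/11.
Taking the (1/5, 1/5, 3/5)-weighted average: (1/5)·(42/11) + (1/5)·(-26/11) + (3/5)·(-47/11) = -25/11.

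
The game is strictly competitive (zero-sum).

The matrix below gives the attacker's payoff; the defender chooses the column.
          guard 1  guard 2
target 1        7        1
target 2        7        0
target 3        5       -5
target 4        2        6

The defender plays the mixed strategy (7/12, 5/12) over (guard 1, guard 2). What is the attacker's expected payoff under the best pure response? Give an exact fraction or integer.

target 1: (7)·(7/12) + (1)·(5/12) = 9/2.
target 2: (7)·(7/12) + (0)·(5/12) = 49/12.
target 3: (5)·(7/12) + (-5)·(5/12) = 5/6.
target 4: (2)·(7/12) + (6)·(5/12) = 11/3.
The best pure response is target 1 with expected payoff 9/2.

9/2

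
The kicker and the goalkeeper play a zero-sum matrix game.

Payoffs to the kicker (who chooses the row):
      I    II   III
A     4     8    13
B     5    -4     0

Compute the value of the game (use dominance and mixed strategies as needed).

56/13

Column III is strictly dominated by II for the goalkeeper (it gives the kicker more in every row).
The remaining 2×2 game on (A, B) × (I, II) has no saddle point. Let the kicker play A with probability p; indifference gives 4p + 5(1−p) = 8p − 4(1−p), so p = 9/13.
Similarly the goalkeeper's optimal q on I is 12/13, and the value is 4·(12/13) + (8)·(1/13) = 56/13.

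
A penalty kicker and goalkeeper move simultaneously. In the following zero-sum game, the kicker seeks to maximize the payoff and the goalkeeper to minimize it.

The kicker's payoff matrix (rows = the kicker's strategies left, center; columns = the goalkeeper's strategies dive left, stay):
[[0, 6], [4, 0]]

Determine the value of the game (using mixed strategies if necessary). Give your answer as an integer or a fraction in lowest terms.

Row minima are 0 and 0, so the kicker's maximin is 0; column maxima are 4 and 6, so the goalkeeper's minimax is 4. These differ, so the equilibrium is in mixed strategies.
Let the kicker play left with probability p. The goalkeeper is indifferent when 4(1−p) = 6p, giving p = 2/5.
Let the goalkeeper play dive left with probability q. The kicker is indifferent when 6(1−q) = 4q, giving q = 3/5.
The value is 0·(3/5) + (6)·(2/5) = 12/5.

12/5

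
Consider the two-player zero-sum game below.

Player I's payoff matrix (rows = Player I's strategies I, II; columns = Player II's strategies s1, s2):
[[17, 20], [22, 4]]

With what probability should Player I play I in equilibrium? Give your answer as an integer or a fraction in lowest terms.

6/7

Row minima are 17 and 4, so Player I's maximin is 17; column maxima are 22 and 20, so Player II's minimax is 20. These differ, so the equilibrium is in mixed strategies.
Let Player I play I with probability p. Player II is indifferent when 17p + 22(1−p) = 20p + 4(1−p), giving p = 6/7.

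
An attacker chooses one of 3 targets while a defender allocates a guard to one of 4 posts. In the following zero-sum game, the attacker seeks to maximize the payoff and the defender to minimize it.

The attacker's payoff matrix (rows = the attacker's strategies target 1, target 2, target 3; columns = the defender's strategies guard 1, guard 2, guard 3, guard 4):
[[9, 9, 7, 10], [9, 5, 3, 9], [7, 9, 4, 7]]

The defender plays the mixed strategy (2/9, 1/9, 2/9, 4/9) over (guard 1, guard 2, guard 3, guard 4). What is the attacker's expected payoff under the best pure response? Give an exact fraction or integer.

9

target 1: (9)·(2/9) + (9)·(1/9) + (7)·(2/9) + (10)·(4/9) = 9.
target 2: (9)·(2/9) + (5)·(1/9) + (3)·(2/9) + (9)·(4/9) = 65/9.
target 3: (7)·(2/9) + (9)·(1/9) + (4)·(2/9) + (7)·(4/9) = 59/9.
The best pure response is target 1 with expected payoff 9.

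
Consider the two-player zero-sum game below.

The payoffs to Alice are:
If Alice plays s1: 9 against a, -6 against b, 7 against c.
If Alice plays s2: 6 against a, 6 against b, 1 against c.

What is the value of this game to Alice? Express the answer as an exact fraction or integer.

8/3

Column a is strictly dominated by c for Bob (it gives Alice more in every row).
The remaining 2×2 game on (s1, s2) × (b, c) has no saddle point. Let Alice play s1 with probability p; indifference gives −6p + 6(1−p) = 7p + (1−p), so p = 5/18.
Similarly Bob's optimal q on b is 1/3, and the value is -6·(1/3) + (7)·(2/3) = 8/3.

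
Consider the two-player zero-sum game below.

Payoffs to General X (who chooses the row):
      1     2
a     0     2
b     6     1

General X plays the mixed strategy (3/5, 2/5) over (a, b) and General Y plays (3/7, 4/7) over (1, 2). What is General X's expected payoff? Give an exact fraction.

68/35

Against (3/7, 4/7), each row's expected payoff is a: 8/7; b: 22/7.
Taking the (3/5, 2/5)-weighted average: (3/5)·(8/7) + (2/5)·(22/7) = 68/35.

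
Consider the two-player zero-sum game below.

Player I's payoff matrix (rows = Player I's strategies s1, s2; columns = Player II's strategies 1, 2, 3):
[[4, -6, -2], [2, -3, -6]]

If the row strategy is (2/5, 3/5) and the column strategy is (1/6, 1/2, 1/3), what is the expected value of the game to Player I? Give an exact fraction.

Against (1/6, 1/2, 1/3), each row's expected payoff is s1: -3; s2: -19/6.
Taking the (2/5, 3/5)-weighted average: (2/5)·(-3) + (3/5)·(-19/6) = -31/10.

-31/10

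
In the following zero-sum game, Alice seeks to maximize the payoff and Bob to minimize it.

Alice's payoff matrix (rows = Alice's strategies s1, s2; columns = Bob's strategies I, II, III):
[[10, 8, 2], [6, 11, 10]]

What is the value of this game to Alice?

Column II is strictly dominated by III for Bob (it gives Alice more in every row).
The remaining 2×2 game on (s1, s2) × (I, III) has no saddle point. Let Alice play s1 with probability p; indifference gives 10p + 6(1−p) = 2p + 10(1−p), so p = 1/3.
Similarly Bob's optimal q on I is 2/3, and the value is 10·(2/3) + (2)·(1/3) = 22/3.

22/3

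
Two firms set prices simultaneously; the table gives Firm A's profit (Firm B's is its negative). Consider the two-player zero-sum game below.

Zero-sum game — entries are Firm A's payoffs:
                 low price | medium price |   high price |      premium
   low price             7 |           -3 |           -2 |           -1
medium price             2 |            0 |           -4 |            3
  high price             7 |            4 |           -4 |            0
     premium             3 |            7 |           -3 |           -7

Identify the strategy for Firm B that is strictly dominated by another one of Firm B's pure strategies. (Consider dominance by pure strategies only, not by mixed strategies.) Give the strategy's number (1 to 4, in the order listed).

Firm B prefers columns that give Firm A less. Compare low price with high price: -2 < 7, -4 < 2, -4 < 7, -3 < 3.
So high price strictly dominates low price for Firm B; low price is strictly dominated.

1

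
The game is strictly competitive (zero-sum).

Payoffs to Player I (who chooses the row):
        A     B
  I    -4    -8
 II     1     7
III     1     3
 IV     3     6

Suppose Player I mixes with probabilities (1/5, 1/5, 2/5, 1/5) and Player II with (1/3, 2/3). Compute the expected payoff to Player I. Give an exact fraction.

8/5

Against (1/3, 2/3), each row's expected payoff is I: -20/3; II: 5; III: 7/3; IV: 5.
Taking the (1/5, 1/5, 2/5, 1/5)-weighted average: (1/5)·(-20/3) + (1/5)·(5) + (2/5)·(7/3) + (1/5)·(5) = 8/5.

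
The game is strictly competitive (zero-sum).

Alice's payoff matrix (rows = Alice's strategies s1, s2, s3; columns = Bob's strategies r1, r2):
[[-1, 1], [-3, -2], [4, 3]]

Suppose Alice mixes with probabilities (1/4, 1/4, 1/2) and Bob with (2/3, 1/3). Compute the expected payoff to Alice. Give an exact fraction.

13/12

Against (2/3, 1/3), each row's expected payoff is s1: -1/3; s2: -8/3; s3: 11/3.
Taking the (1/4, 1/4, 1/2)-weighted average: (1/4)·(-1/3) + (1/4)·(-8/3) + (1/2)·(11/3) = 13/12.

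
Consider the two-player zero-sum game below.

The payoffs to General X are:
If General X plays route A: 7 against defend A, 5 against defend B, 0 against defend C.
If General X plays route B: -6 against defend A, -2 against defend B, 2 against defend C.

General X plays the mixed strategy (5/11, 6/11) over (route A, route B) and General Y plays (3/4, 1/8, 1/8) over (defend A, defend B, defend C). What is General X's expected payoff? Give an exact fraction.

Against (3/4, 1/8, 1/8), each row's expected payoff is route A: 47/8; route B: -9/2.
Taking the (5/11, 6/11)-weighted average: (5/11)·(47/8) + (6/11)·(-9/2) = 19/88.

19/88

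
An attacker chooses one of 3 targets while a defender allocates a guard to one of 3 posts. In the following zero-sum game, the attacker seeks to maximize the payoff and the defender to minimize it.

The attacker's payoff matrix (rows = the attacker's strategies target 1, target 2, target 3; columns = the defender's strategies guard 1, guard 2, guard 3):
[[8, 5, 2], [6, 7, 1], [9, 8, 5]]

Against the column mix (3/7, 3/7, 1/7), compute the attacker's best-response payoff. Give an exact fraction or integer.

8

target 1: (8)·(3/7) + (5)·(3/7) + (2)·(1/7) = 41/7.
target 2: (6)·(3/7) + (7)·(3/7) + (1)·(1/7) = 40/7.
target 3: (9)·(3/7) + (8)·(3/7) + (5)·(1/7) = 8.
The best pure response is target 3 with expected payoff 8.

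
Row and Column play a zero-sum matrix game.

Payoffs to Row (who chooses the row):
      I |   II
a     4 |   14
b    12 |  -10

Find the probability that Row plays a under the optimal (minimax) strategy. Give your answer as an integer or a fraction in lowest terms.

11/16

Row minima are 4 and -10, so Row's maximin is 4; column maxima are 12 and 14, so Column's minimax is 12. These differ, so the equilibrium is in mixed strategies.
Let Row play a with probability p. Column is indifferent when 4p + 12(1−p) = 14p − 10(1−p), giving p = 11/16.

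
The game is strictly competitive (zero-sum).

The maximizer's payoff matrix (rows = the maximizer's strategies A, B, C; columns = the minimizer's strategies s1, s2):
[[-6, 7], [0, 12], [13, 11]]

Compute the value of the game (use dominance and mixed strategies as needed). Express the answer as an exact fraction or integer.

78/7

Row A is strictly dominated by row B, so the maximizer never plays it.
The remaining 2×2 game on (B, C) × (s1, s2) has no saddle point. Let the maximizer play B with probability p; indifference gives 13(1−p) = 12p + 11(1−p), so p = 1/7.
Similarly the minimizer's optimal q on s1 is 1/14, and the value is 0·(1/14) + (12)·(13/14) = 78/7.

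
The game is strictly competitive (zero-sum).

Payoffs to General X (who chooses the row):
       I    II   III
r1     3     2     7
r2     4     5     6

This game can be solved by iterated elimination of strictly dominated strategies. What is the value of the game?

Column III is strictly dominated by I for General Y (3<7, 4<6); eliminate III.
Row r1 is strictly dominated by row r2 (4>3, 5>2); eliminate r1.
Column II is strictly dominated by I for General Y (4<5); eliminate II.
Only (r2, I) remains, with payoff 4.

4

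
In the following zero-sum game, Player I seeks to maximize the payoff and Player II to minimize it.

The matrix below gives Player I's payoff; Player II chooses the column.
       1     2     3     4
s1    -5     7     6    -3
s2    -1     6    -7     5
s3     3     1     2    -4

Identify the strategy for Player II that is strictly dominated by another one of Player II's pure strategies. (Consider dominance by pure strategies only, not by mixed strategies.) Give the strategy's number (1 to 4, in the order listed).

Player II prefers columns that give Player I less. Compare 2 with 4: -3 < 7, 5 < 6, -4 < 1.
So 4 strictly dominates 2 for Player II; 2 is strictly dominated.

2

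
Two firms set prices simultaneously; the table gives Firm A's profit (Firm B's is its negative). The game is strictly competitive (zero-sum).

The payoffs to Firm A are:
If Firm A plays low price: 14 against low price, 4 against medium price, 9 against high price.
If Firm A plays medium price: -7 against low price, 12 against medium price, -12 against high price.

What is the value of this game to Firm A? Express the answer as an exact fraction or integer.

156/29

Column low price is strictly dominated by high price for Firm B (it gives Firm A more in every row).
The remaining 2×2 game on (low price, medium price) × (medium price, high price) has no saddle point. Let Firm A play low price with probability p; indifference gives 4p + 12(1−p) = 9p − 12(1−p), so p = 24/29.
Similarly Firm B's optimal q on medium price is 21/29, and the value is 4·(21/29) + (9)·(8/29) = 156/29.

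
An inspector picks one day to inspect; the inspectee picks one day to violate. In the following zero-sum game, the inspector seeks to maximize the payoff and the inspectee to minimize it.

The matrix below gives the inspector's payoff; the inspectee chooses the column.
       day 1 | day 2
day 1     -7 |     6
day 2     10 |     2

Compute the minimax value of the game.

Row minima are -7 and 2, so the inspector's maximin is 2; column maxima are 10 and 6, so the inspectee's minimax is 6. These differ, so the equilibrium is in mixed strategies.
Let the inspector play day 1 with probability p. The inspectee is indifferent when −7p + 10(1−p) = 6p + 2(1−p), giving p = 8/21.
Let the inspectee play day 1 with probability q. The inspector is indifferent when −7q + 6(1−q) = 10q + 2(1−q), giving q = 4/21.
The value is -7·(4/21) + (6)·(17/21) = 74/21.

74/21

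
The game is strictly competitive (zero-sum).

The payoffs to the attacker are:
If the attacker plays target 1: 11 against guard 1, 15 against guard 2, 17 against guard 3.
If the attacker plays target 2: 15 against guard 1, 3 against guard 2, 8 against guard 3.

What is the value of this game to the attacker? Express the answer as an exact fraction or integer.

Column guard 3 is strictly dominated by guard 2 for the defender (it gives the attacker more in every row).
The remaining 2×2 game on (target 1, target 2) × (guard 1, guard 2) has no saddle point. Let the attacker play target 1 with probability p; indifference gives 11p + 15(1−p) = 15p + 3(1−p), so p = 3/4.
Similarly the defender's optimal q on guard 1 is 3/4, and the value is 11·(3/4) + (15)·(1/4) = 12.

12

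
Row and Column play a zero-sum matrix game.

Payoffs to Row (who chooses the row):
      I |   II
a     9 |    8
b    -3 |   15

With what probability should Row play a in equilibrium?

18/19

Row minima are 8 and -3, so Row's maximin is 8; column maxima are 9 and 15, so Column's minimax is 9. These differ, so the equilibrium is in mixed strategies.
Let Row play a with probability p. Column is indifferent when 9p − 3(1−p) = 8p + 15(1−p), giving p = 18/19.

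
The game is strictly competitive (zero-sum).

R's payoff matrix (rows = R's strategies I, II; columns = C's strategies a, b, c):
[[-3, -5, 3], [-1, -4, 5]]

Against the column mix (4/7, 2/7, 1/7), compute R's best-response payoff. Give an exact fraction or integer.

-1

I: (-3)·(4/7) + (-5)·(2/7) + (3)·(1/7) = -19/7.
II: (-1)·(4/7) + (-4)·(2/7) + (5)·(1/7) = -1.
The best pure response is II with expected payoff -1.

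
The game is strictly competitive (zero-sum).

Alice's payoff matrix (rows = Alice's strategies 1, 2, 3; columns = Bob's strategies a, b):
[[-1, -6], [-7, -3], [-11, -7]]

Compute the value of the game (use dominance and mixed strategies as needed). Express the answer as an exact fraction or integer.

-13/3

Row 3 is strictly dominated by row 2, so Alice never plays it.
The remaining 2×2 game on (1, 2) × (a, b) has no saddle point. Let Alice play 1 with probability p; indifference gives −p − 7(1−p) = −6p − 3(1−p), so p = 4/9.
Similarly Bob's optimal q on a is 1/3, and the value is -1·(1/3) + (-6)·(2/3) = -13/3.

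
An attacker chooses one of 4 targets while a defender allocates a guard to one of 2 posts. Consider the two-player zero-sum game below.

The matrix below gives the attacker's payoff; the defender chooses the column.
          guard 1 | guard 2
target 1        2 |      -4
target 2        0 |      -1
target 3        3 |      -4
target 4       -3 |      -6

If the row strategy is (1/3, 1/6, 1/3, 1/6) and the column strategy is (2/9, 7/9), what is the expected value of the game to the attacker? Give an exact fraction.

Against (2/9, 7/9), each row's expected payoff is target 1: -8/3; target 2: -7/9; target 3: -22/9; target 4: -16/3.
Taking the (1/3, 1/6, 1/3, 1/6)-weighted average: (1/3)·(-8/3) + (1/6)·(-7/9) + (1/3)·(-22/9) + (1/6)·(-16/3) = -49/18.

-49/18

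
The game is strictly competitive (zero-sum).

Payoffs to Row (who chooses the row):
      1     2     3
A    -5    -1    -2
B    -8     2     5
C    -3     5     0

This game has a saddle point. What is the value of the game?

Row minima: -5, -8, -3 → Row's maximin is -3.
Column maxima: -3, 5, 5 → Column's minimax is -3.
They coincide at (C, 1), so the value is -3.

-3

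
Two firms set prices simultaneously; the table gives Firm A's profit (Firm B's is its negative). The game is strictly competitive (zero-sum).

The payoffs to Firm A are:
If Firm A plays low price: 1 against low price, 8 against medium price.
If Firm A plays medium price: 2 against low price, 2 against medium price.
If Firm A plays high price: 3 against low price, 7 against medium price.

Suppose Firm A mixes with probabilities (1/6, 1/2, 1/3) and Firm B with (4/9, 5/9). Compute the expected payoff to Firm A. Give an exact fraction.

32/9

Against (4/9, 5/9), each row's expected payoff is low price: 44/9; medium price: 2; high price: 47/9.
Taking the (1/6, 1/2, 1/3)-weighted average: (1/6)·(44/9) + (1/2)·(2) + (1/3)·(47/9) = 32/9.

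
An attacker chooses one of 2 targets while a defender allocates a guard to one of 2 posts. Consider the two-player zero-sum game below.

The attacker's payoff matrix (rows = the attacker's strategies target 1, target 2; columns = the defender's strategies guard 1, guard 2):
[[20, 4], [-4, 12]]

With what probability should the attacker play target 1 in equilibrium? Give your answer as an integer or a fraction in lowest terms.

1/2

Row minima are 4 and -4, so the attacker's maximin is 4; column maxima are 20 and 12, so the defender's minimax is 12. These differ, so the equilibrium is in mixed strategies.
Let the attacker play target 1 with probability p. The defender is indifferent when 20p − 4(1−p) = 4p + 12(1−p), giving p = 1/2.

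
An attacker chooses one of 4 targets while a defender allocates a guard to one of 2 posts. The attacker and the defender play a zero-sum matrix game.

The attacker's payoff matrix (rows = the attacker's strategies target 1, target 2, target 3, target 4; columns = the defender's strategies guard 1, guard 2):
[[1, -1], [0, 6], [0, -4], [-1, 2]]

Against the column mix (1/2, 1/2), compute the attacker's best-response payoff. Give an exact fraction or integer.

target 1: (1)·(1/2) + (-1)·(1/2) = 0.
target 2: (0)·(1/2) + (6)·(1/2) = 3.
target 3: (0)·(1/2) + (-4)·(1/2) = -2.
target 4: (-1)·(1/2) + (2)·(1/2) = 1/2.
The best pure response is target 2 with expected payoff 3.

3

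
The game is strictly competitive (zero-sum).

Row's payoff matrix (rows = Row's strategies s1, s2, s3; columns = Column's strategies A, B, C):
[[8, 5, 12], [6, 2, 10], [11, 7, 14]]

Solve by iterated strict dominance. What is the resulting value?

7

Row s1 is strictly dominated by row s3 (11>8, 7>5, 14>12); eliminate s1.
Column C is strictly dominated by A for Column (6<10, 11<14); eliminate C.
Column A is strictly dominated by B for Column (2<6, 7<11); eliminate A.
Row s2 is strictly dominated by row s3 (7>2); eliminate s2.
Only (s3, B) remains, with payoff 7.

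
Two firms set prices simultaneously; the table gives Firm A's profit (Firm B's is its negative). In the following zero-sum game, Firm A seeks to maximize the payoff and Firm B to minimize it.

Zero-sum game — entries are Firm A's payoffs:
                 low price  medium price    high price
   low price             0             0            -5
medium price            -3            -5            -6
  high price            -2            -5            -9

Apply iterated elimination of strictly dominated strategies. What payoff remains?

Row medium price is strictly dominated by row low price (0>-3, 0>-5, -5>-6); eliminate medium price.
Column low price is strictly dominated by high price for Firm B (-5<0, -9<-2); eliminate low price.
Column medium price is strictly dominated by high price for Firm B (-5<0, -9<-5); eliminate medium price.
Row high price is strictly dominated by row low price (-5>-9); eliminate high price.
Only (low price, high price) remains, with payoff -5.

-5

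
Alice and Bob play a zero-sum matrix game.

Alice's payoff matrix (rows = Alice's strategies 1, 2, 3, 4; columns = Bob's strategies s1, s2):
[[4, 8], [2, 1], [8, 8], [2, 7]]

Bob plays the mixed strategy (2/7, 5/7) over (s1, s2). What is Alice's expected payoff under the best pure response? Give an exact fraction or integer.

1: (4)·(2/7) + (8)·(5/7) = 48/7.
2: (2)·(2/7) + (1)·(5/7) = 9/7.
3: (8)·(2/7) + (8)·(5/7) = 8.
4: (2)·(2/7) + (7)·(5/7) = 39/7.
The best pure response is 3 with expected payoff 8.

8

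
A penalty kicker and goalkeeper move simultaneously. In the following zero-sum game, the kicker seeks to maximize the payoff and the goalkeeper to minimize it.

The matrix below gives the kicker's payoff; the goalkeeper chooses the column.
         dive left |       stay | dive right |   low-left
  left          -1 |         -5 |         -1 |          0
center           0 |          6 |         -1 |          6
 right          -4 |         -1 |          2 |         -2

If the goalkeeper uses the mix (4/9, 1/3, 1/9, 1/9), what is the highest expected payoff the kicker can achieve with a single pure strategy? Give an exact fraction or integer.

23/9

left: (-1)·(4/9) + (-5)·(1/3) + (-1)·(1/9) + (0)·(1/9) = -20/9.
center: (0)·(4/9) + (6)·(1/3) + (-1)·(1/9) + (6)·(1/9) = 23/9.
right: (-4)·(4/9) + (-1)·(1/3) + (2)·(1/9) + (-2)·(1/9) = -19/9.
The best pure response is center with expected payoff 23/9.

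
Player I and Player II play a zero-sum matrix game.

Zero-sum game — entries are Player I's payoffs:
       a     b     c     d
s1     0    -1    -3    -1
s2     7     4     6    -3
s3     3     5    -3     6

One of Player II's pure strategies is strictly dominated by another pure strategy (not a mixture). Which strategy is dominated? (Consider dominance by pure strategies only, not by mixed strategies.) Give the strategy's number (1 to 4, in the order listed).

Player II prefers columns that give Player I less. Compare a with c: -3 < 0, 6 < 7, -3 < 3.
So c strictly dominates a for Player II; a is strictly dominated.

1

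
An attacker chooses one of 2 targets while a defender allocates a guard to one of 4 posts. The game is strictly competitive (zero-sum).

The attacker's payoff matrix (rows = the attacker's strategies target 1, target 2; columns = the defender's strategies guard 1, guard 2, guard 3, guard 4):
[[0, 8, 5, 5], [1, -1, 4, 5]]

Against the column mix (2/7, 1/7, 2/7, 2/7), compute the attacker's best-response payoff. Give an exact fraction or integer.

4

target 1: (0)·(2/7) + (8)·(1/7) + (5)·(2/7) + (5)·(2/7) = 4.
target 2: (1)·(2/7) + (-1)·(1/7) + (4)·(2/7) + (5)·(2/7) = 19/7.
The best pure response is target 1 with expected payoff 4.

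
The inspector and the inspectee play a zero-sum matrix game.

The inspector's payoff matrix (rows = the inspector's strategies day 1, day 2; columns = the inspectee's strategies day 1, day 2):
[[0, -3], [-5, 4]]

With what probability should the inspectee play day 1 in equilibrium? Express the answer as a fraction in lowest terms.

7/12

Row minima are -3 and -5, so the inspector's maximin is -3; column maxima are 0 and 4, so the inspectee's minimax is 0. These differ, so the equilibrium is in mixed strategies.
Let the inspectee play day 1 with probability q. The inspector is indifferent when −3(1−q) = −5q + 4(1−q), giving q = 7/12.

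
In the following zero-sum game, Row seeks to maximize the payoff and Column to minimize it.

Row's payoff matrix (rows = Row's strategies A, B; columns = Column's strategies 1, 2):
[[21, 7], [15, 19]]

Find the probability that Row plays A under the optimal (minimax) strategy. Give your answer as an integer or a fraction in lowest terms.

2/9

Row minima are 7 and 15, so Row's maximin is 15; column maxima are 21 and 19, so Column's minimax is 19. These differ, so the equilibrium is in mixed strategies.
Let Row play A with probability p. Column is indifferent when 21p + 15(1−p) = 7p + 19(1−p), giving p = 2/9.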